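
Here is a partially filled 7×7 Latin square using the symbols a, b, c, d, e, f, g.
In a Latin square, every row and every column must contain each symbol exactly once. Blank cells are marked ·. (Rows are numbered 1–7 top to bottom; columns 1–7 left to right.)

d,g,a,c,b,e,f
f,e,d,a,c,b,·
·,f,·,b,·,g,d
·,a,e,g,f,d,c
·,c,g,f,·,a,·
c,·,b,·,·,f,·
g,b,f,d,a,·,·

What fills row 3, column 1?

Row 2, column 7: row 2 has {a, b, c, d, e, f} and column 7 has {c, d, f}, leaving only g.
Row 3, column 3: row 3 has {b, d, f, g} and column 3 has {a, b, d, e, f, g}, leaving only c.
Row 3, column 5: row 3 has {b, c, d, f, g} and column 5 has {a, b, c, f}, leaving only e.
Row 3 already has {b, c, d, e, f, g} and column 1 already has {c, d, f, g}, so row 3, column 1 must be a.

a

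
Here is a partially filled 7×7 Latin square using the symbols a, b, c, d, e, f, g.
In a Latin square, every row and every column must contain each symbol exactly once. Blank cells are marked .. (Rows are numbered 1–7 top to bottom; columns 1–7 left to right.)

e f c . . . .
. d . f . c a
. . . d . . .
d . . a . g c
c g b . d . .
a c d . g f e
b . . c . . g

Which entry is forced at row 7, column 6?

Row 2, column 1: row 2 has {a, c, d, f} and column 1 has {a, b, c, d, e}, leaving only g.
Row 2, column 3: row 2 has {a, c, d, f, g} and column 3 has {b, c, d}, leaving only e.
Row 2, column 5: row 2 has {a, c, d, e, f, g} and column 5 has {d, g}, leaving only b.
Row 1, column 5: row 1 has {c, e, f} and column 5 has {b, d, g}, leaving only a.
Row 3, column 1: row 3 has {d} and column 1 has {a, b, c, d, e, g}, leaving only f.
Row 3, column 7: row 3 has {d, f} and column 7 has {a, c, e, g}, leaving only b.
Row 1, column 7: row 1 has {a, c, e, f} and column 7 has {a, b, c, e, g}, leaving only d.
Row 1, column 6: row 1 has {a, c, d, e, f} and column 6 has {c, f, g}, leaving only b.
Row 1, column 4: row 1 has {a, b, c, d, e, f} and column 4 has {a, c, d, f}, leaving only g.
Row 4, column 3: row 4 has {a, c, d, g} and column 3 has {b, c, d, e}, leaving only f.
Row 4, column 5: row 4 has {a, c, d, f, g} and column 5 has {a, b, d, g}, leaving only e.
Row 3, column 5: row 3 has {b, d, f} and column 5 has {a, b, d, e, g}, leaving only c.
Row 4, column 2: row 4 has {a, c, d, e, f, g} and column 2 has {c, d, f, g}, leaving only b.
Row 5, column 4: row 5 has {b, c, d, g} and column 4 has {a, c, d, f, g}, leaving only e.
Row 5, column 6: row 5 has {b, c, d, e, g} and column 6 has {b, c, f, g}, leaving only a.
Row 3, column 6: row 3 has {b, c, d, f} and column 6 has {a, b, c, f, g}, leaving only e.
Row 7 already has {b, c, g} and column 6 already has {a, b, c, e, f, g}, so row 7, column 6 must be d.

d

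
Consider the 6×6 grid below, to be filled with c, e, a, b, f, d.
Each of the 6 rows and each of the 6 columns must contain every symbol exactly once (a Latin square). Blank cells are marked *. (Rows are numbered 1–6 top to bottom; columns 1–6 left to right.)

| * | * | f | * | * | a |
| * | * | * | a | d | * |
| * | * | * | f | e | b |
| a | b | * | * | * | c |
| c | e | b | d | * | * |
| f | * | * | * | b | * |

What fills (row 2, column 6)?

Row 1, column 5: row 1 has {a, f} and column 5 has {e, b, d}, leaving only c.
Row 1, column 2: row 1 has {c, a, f} and column 2 has {e, b}, leaving only d.
Row 3, column 1: row 3 has {e, b, f} and column 1 has {c, a, f}, leaving only d.
Row 4, column 4: row 4 has {c, a, b} and column 4 has {a, f, d}, leaving only e.
Row 1, column 4: row 1 has {c, a, f, d} and column 4 has {e, a, f, d}, leaving only b.
Row 1, column 1: row 1 has {c, a, b, f, d} and column 1 has {c, a, f, d}, leaving only e.
Row 2, column 1: row 2 has {a, d} and column 1 has {c, e, a, f, d}, leaving only b.
Row 4, column 3: row 4 has {c, e, a, b} and column 3 has {b, f}, leaving only d.
Row 4, column 5: row 4 has {c, e, a, b, d} and column 5 has {c, e, b, d}, leaving only f.
Row 5, column 5: row 5 has {c, e, b, d} and column 5 has {c, e, b, f, d}, leaving only a.
Row 5, column 6: row 5 has {c, e, a, b, d} and column 6 has {c, a, b}, leaving only f.
Row 2 already has {a, b, d} and column 6 already has {c, a, b, f}, so row 2, column 6 must be e.

e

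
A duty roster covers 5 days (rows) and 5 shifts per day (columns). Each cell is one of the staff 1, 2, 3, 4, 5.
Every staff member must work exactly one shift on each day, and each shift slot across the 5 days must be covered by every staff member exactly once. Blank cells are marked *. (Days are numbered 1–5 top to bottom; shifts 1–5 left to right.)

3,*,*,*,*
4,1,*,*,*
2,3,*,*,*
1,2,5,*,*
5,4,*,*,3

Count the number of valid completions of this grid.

3

Day 1, shift 2: eliminating its day and shift leaves {5}.
Day 1, shift 3: eliminating its day and shift leaves {1, 2, 4}.
Day 1, shift 4: eliminating its day and shift leaves {1, 2, 4, 5}.
Day 1, shift 5: eliminating its day and shift leaves {1, 2, 4, 5}.
Day 2, shift 3: eliminating its day and shift leaves {2, 3}.
Day 2, shift 4: eliminating its day and shift leaves {2, 3, 5}.
Day 2, shift 5: eliminating its day and shift leaves {2, 5}.
Day 3, shift 3: eliminating its day and shift leaves {1, 4}.
Day 3, shift 4: eliminating its day and shift leaves {1, 4, 5}.
Day 3, shift 5: eliminating its day and shift leaves {1, 4, 5}.
Day 4, shift 4: eliminating its day and shift leaves {3, 4}.
Day 4, shift 5: eliminating its day and shift leaves {4}.
Day 5, shift 3: eliminating its day and shift leaves {1, 2}.
Day 5, shift 4: eliminating its day and shift leaves {1, 2}.
Enumerating the assignments across these blanks that avoid any day or shift repeat gives 3 completions.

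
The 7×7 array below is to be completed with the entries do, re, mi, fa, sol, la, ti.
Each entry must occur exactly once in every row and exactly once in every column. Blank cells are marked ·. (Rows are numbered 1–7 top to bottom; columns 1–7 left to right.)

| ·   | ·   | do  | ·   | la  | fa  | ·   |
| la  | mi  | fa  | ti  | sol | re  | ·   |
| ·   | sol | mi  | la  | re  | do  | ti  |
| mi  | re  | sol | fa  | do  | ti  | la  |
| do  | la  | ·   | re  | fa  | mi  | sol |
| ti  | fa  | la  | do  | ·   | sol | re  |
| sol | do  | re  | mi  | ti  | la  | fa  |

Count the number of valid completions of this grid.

Row 1, column 1: eliminating its row and column leaves {re}.
Row 1, column 2: eliminating its row and column leaves {ti}.
Row 1, column 4: eliminating its row and column leaves {sol}.
Row 1, column 7: eliminating its row and column leaves {mi}.
Row 2, column 7: eliminating its row and column leaves {do}.
Row 3, column 1: eliminating its row and column leaves {fa}.
Row 5, column 3: eliminating its row and column leaves {ti}.
Row 6, column 5: eliminating its row and column leaves {mi}.
Only one assignment across all blanks avoids any row or column repeat, giving 1 completion.

1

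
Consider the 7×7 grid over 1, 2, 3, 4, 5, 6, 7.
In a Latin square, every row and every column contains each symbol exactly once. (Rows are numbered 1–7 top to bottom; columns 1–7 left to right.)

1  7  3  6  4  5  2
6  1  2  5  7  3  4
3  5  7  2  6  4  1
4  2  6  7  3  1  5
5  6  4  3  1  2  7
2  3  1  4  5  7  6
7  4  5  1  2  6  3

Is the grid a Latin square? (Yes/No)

Each row is a permutation of the 7 symbols, and so is each column.

Yes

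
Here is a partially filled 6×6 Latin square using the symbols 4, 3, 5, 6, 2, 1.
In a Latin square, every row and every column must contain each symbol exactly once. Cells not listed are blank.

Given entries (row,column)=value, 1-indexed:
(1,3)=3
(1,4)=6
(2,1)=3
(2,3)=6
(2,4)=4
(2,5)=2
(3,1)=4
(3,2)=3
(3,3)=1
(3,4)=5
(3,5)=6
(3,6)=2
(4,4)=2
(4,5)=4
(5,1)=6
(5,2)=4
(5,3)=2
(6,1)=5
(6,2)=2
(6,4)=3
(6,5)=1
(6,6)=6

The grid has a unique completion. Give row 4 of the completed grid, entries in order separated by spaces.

1 6 5 2 4 3

Row 4, column 1: row 4 has {4, 2} and column 1 has {4, 3, 5, 6}, leaving only 1.
Row 4, column 3: row 4 has {4, 2, 1} and column 3 has {3, 6, 2, 1}, leaving only 5.
Row 4, column 2: row 4 has {4, 5, 2, 1} and column 2 has {4, 3, 2}, leaving only 6.
Row 4, column 6: row 4 has {4, 5, 6, 2, 1} and column 6 has {6, 2}, leaving only 3.
So row 4 reads: 1 6 5 2 4 3.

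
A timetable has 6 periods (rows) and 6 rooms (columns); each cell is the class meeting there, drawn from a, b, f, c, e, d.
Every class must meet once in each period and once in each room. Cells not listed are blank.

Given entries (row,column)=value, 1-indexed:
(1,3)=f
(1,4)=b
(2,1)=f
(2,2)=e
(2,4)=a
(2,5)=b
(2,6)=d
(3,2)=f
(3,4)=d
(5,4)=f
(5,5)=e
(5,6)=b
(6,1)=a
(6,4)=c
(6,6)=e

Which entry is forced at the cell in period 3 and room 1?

b

Period 2, room 3: period 2 has {a, b, f, e, d} and room 3 has {f}, leaving only c.
Period 4, room 4: period 4 has {} and room 4 has {a, b, f, c, d}, leaving only e.
Period 3, room 1 is narrowed to {b, c, e}.
If it were c, then period 3, room 6 would be left with no valid symbol.
If it were e, propagating the remaining blanks reaches a contradiction.
So period 3, room 1 must be b.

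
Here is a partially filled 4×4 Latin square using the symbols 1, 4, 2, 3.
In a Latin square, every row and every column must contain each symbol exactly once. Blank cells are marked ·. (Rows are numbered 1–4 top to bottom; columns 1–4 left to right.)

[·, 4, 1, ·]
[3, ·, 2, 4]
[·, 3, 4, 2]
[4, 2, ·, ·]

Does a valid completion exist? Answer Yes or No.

No row or column among the givens repeats a symbol, and propagating forced cells runs into no contradiction.
One valid completion exists (for instance, 2 4 1 3 / 3 1 2 4 / 1 3 4 2 / 4 2 3 1).

Yes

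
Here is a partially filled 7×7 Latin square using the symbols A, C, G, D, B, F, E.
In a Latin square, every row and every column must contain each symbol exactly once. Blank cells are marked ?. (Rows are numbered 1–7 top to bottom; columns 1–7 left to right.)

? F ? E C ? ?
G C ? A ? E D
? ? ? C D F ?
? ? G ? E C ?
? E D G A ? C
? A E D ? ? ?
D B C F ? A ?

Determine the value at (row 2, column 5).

B

Row 3, column 2: row 3 has {C, D, F} and column 2 has {A, C, B, F, E}, leaving only G.
Row 4, column 2: row 4 has {C, G, E} and column 2 has {A, C, G, B, F, E}, leaving only D.
Row 4, column 4: row 4 has {C, G, D, E} and column 4 has {A, C, G, D, F, E}, leaving only B.
Row 5, column 6: row 5 has {A, C, G, D, E} and column 6 has {A, C, F, E}, leaving only B.
Row 5, column 1: row 5 has {A, C, G, D, B, E} and column 1 has {G, D}, leaving only F.
Row 4, column 1: row 4 has {C, G, D, B, E} and column 1 has {G, D, F}, leaving only A.
Row 1, column 1: row 1 has {C, F, E} and column 1 has {A, G, D, F}, leaving only B.
Row 1, column 3: row 1 has {C, B, F, E} and column 3 has {C, G, D, E}, leaving only A.
Row 1, column 7: row 1 has {A, C, B, F, E} and column 7 has {C, D}, leaving only G.
Row 1, column 6: row 1 has {A, C, G, B, F, E} and column 6 has {A, C, B, F, E}, leaving only D.
Row 3, column 1: row 3 has {C, G, D, F} and column 1 has {A, G, D, B, F}, leaving only E.
Row 3, column 3: row 3 has {C, G, D, F, E} and column 3 has {A, C, G, D, E}, leaving only B.
Row 2, column 3: row 2 has {A, C, G, D, E} and column 3 has {A, C, G, D, B, E}, leaving only F.
Row 2 already has {A, C, G, D, F, E} and column 5 already has {A, C, D, E}, so row 2, column 5 must be B.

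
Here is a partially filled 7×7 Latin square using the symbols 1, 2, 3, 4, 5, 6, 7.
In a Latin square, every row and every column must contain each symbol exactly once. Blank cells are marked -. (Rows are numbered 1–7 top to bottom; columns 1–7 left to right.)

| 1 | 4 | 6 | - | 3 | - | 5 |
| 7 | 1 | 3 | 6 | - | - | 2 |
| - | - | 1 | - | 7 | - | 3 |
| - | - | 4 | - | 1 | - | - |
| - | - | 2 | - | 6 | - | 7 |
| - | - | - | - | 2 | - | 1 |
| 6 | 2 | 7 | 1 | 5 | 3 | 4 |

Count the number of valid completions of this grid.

11

Row 1, column 4: eliminating its row and column leaves {2, 7}.
Row 1, column 6: eliminating its row and column leaves {2, 7}.
Row 2, column 5: eliminating its row and column leaves {4}.
Row 2, column 6: eliminating its row and column leaves {4, 5}.
Row 3, column 1: eliminating its row and column leaves {2, 4, 5}.
Row 3, column 2: eliminating its row and column leaves {5, 6}.
Row 3, column 4: eliminating its row and column leaves {2, 4, 5}.
Row 3, column 6: eliminating its row and column leaves {2, 4, 5, 6}.
Row 4, column 1: eliminating its row and column leaves {2, 3, 5}.
Row 4, column 2: eliminating its row and column leaves {3, 5, 6, 7}.
Row 4, column 4: eliminating its row and column leaves {2, 3, 5, 7}.
Row 4, column 6: eliminating its row and column leaves {2, 5, 6, 7}.
Row 4, column 7: eliminating its row and column leaves {6}.
Row 5, column 1: eliminating its row and column leaves {3, 4, 5}.
Row 5, column 2: eliminating its row and column leaves {3, 5}.
Row 5, column 4: eliminating its row and column leaves {3, 4, 5}.
Row 5, column 6: eliminating its row and column leaves {1, 4, 5}.
Row 6, column 1: eliminating its row and column leaves {3, 4, 5}.
Row 6, column 2: eliminating its row and column leaves {3, 5, 6, 7}.
Row 6, column 3: eliminating its row and column leaves {5}.
Row 6, column 4: eliminating its row and column leaves {3, 4, 5, 7}.
Row 6, column 6: eliminating its row and column leaves {4, 5, 6, 7}.
Enumerating the assignments across these blanks that avoid any row or column repeat gives 11 completions.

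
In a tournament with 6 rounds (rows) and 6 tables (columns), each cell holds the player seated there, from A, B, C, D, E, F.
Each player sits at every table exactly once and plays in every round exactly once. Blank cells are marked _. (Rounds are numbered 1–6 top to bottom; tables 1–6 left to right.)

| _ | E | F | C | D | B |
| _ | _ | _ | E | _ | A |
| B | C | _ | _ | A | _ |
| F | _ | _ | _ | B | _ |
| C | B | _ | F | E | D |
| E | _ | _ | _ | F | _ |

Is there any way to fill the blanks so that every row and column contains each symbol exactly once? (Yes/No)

No round or table among the givens repeats a symbol, and propagating forced cells runs into no contradiction.
One valid completion exists (for instance, A E F C D B / D F B E C A / B C E D A F / F D C A B E / C B A F E D / E A D B F C).

Yes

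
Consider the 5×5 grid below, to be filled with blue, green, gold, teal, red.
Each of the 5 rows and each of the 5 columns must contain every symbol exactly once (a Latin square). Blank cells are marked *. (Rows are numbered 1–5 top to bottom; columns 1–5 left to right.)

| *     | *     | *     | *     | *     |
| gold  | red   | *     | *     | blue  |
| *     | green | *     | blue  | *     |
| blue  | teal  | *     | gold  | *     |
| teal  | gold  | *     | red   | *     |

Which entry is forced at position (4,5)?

Row 1, column 2: row 1 has {} and column 2 has {green, gold, teal, red}, leaving only blue.
Row 3, column 1: row 3 has {blue, green} and column 1 has {blue, gold, teal}, leaving only red.
Row 1, column 1: row 1 has {blue} and column 1 has {blue, gold, teal, red}, leaving only green.
Row 1, column 4: row 1 has {blue, green} and column 4 has {blue, gold, red}, leaving only teal.
Row 2, column 4: row 2 has {blue, gold, red} and column 4 has {blue, gold, teal, red}, leaving only green.
Row 2, column 3: row 2 has {blue, green, gold, red} and column 3 has {}, leaving only teal.
Row 3, column 3: row 3 has {blue, green, red} and column 3 has {teal}, leaving only gold.
Row 1, column 3: row 1 has {blue, green, teal} and column 3 has {gold, teal}, leaving only red.
Row 1, column 5: row 1 has {blue, green, teal, red} and column 5 has {blue}, leaving only gold.
Row 3, column 5: row 3 has {blue, green, gold, red} and column 5 has {blue, gold}, leaving only teal.
Row 4, column 3: row 4 has {blue, gold, teal} and column 3 has {gold, teal, red}, leaving only green.
Row 4 already has {blue, green, gold, teal} and column 5 already has {blue, gold, teal}, so row 4, column 5 must be red.

red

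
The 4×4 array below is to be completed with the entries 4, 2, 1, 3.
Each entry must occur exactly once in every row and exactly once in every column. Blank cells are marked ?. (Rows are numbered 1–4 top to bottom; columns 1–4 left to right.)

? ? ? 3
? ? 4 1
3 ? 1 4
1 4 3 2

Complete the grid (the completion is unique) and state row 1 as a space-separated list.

Row 1, column 3: row 1 has {3} and column 3 has {4, 1, 3}, leaving only 2.
Row 1, column 1: row 1 has {2, 3} and column 1 has {1, 3}, leaving only 4.
Row 1, column 2: row 1 has {4, 2, 3} and column 2 has {4}, leaving only 1.
So row 1 reads: 4 1 2 3.

4 1 2 3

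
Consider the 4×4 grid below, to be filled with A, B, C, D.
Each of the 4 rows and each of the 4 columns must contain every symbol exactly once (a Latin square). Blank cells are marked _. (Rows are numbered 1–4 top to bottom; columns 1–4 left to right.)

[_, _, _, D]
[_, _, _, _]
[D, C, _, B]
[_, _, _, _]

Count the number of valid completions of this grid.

8

Row 1, column 1: eliminating its row and column leaves {A, B, C}.
Row 1, column 2: eliminating its row and column leaves {A, B}.
Row 1, column 3: eliminating its row and column leaves {A, B, C}.
Row 2, column 1: eliminating its row and column leaves {A, B, C}.
Row 2, column 2: eliminating its row and column leaves {A, B, D}.
Row 2, column 3: eliminating its row and column leaves {A, B, C, D}.
Row 2, column 4: eliminating its row and column leaves {A, C}.
Row 3, column 3: eliminating its row and column leaves {A}.
Row 4, column 1: eliminating its row and column leaves {A, B, C}.
Row 4, column 2: eliminating its row and column leaves {A, B, D}.
Row 4, column 3: eliminating its row and column leaves {A, B, C, D}.
Row 4, column 4: eliminating its row and column leaves {A, C}.
Enumerating the assignments across these blanks that avoid any row or column repeat gives 8 completions.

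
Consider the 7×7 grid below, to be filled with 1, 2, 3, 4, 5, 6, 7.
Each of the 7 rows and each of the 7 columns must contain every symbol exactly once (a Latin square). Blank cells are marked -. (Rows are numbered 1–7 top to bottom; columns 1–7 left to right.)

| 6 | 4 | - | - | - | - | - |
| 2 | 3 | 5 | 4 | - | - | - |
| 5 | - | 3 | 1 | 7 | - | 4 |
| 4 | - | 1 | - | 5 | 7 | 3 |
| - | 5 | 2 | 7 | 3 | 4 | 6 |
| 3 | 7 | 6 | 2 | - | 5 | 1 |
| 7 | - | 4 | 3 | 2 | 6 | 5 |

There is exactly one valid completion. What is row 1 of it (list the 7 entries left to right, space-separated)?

6 4 7 5 1 3 2

Row 1, column 3: row 1 has {4, 6} and column 3 has {1, 2, 3, 4, 5, 6}, leaving only 7.
Row 1, column 4: row 1 has {4, 6, 7} and column 4 has {1, 2, 3, 4, 7}, leaving only 5.
Row 1, column 5: row 1 has {4, 5, 6, 7} and column 5 has {2, 3, 5, 7}, leaving only 1.
Row 1, column 7: row 1 has {1, 4, 5, 6, 7} and column 7 has {1, 3, 4, 5, 6}, leaving only 2.
Row 1, column 6: row 1 has {1, 2, 4, 5, 6, 7} and column 6 has {4, 5, 6, 7}, leaving only 3.
So row 1 reads: 6 4 7 5 1 3 2.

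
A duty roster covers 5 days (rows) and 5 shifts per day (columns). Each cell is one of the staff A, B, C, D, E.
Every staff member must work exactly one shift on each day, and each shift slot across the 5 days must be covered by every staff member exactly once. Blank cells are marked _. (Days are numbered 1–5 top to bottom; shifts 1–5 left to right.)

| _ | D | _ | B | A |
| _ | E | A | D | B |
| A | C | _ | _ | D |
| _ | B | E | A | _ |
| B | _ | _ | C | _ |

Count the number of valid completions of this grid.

Day 1, shift 1: eliminating its day and shift leaves {C, E}.
Day 1, shift 3: eliminating its day and shift leaves {C}.
Day 2, shift 1: eliminating its day and shift leaves {C}.
Day 3, shift 3: eliminating its day and shift leaves {B}.
Day 3, shift 4: eliminating its day and shift leaves {E}.
Day 4, shift 1: eliminating its day and shift leaves {C, D}.
Day 4, shift 5: eliminating its day and shift leaves {C}.
Day 5, shift 2: eliminating its day and shift leaves {A}.
Day 5, shift 3: eliminating its day and shift leaves {D}.
Day 5, shift 5: eliminating its day and shift leaves {E}.
Only one assignment across all blanks avoids any day or shift repeat, giving 1 completion.

1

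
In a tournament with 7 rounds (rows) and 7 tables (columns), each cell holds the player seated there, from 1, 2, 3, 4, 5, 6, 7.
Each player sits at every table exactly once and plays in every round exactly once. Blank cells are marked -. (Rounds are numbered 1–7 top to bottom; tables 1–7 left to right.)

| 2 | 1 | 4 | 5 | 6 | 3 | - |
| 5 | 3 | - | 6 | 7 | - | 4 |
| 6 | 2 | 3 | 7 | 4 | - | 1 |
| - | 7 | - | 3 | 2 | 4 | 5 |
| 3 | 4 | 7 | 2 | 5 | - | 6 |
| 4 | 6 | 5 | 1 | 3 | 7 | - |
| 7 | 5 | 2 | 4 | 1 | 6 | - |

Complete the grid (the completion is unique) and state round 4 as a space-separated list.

Round 4, table 1: round 4 has {2, 3, 4, 5, 7} and table 1 has {2, 3, 4, 5, 6, 7}, leaving only 1.
Round 4, table 3: round 4 has {1, 2, 3, 4, 5, 7} and table 3 has {2, 3, 4, 5, 7}, leaving only 6.
So round 4 reads: 1 7 6 3 2 4 5.

1 7 6 3 2 4 5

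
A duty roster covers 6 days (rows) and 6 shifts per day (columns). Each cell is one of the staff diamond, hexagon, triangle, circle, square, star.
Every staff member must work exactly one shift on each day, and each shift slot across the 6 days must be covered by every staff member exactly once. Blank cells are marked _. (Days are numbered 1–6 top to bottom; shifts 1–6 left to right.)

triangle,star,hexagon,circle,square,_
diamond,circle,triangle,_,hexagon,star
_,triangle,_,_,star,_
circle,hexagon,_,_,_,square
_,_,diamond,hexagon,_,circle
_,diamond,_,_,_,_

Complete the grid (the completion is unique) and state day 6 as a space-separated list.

hexagon diamond square star circle triangle

Day 1, shift 6: day 1 has {hexagon, triangle, circle, square, star} and shift 6 has {circle, square, star}, leaving only diamond.
Day 2, shift 4: day 2 has {diamond, hexagon, triangle, circle, star} and shift 4 has {hexagon, circle}, leaving only square.
Day 3, shift 4: day 3 has {triangle, star} and shift 4 has {hexagon, circle, square}, leaving only diamond.
Day 3, shift 6: day 3 has {diamond, triangle, star} and shift 6 has {diamond, circle, square, star}, leaving only hexagon.
Day 6, shift 6: day 6 has {diamond} and shift 6 has {diamond, hexagon, circle, square, star}, leaving only triangle.
Day 6, shift 4: day 6 has {diamond, triangle} and shift 4 has {diamond, hexagon, circle, square}, leaving only star.
Day 6, shift 5: day 6 has {diamond, triangle, star} and shift 5 has {hexagon, square, star}, leaving only circle.
Day 6, shift 3: day 6 has {diamond, triangle, circle, star} and shift 3 has {diamond, hexagon, triangle}, leaving only square.
Day 6, shift 1: day 6 has {diamond, triangle, circle, square, star} and shift 1 has {diamond, triangle, circle}, leaving only hexagon.
So day 6 reads: hexagon diamond square star circle triangle.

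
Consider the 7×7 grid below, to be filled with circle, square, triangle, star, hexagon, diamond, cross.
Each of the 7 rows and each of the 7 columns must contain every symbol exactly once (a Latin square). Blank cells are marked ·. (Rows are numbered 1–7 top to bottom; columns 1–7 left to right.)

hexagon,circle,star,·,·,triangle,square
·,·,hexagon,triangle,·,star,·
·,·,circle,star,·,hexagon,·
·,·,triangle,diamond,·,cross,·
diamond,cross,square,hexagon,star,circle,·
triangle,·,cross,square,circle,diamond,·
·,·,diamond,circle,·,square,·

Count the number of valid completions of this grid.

Row 1, column 4: eliminating its row and column leaves {cross}.
Row 1, column 5: eliminating its row and column leaves {diamond, cross}.
Row 2, column 1: eliminating its row and column leaves {circle, square, cross}.
Row 2, column 2: eliminating its row and column leaves {square, diamond}.
Row 2, column 5: eliminating its row and column leaves {square, diamond, cross}.
Row 2, column 7: eliminating its row and column leaves {circle, diamond, cross}.
Row 3, column 1: eliminating its row and column leaves {square, cross}.
Row 3, column 2: eliminating its row and column leaves {square, triangle, diamond}.
Row 3, column 5: eliminating its row and column leaves {square, triangle, diamond, cross}.
Row 3, column 7: eliminating its row and column leaves {triangle, diamond, cross}.
Row 4, column 1: eliminating its row and column leaves {circle, square, star}.
Row 4, column 2: eliminating its row and column leaves {square, star, hexagon}.
Row 4, column 5: eliminating its row and column leaves {square, hexagon}.
Row 4, column 7: eliminating its row and column leaves {circle, star, hexagon}.
Row 5, column 7: eliminating its row and column leaves {triangle}.
Row 6, column 2: eliminating its row and column leaves {star, hexagon}.
Row 6, column 7: eliminating its row and column leaves {star, hexagon}.
Row 7, column 1: eliminating its row and column leaves {star, cross}.
Row 7, column 2: eliminating its row and column leaves {triangle, star, hexagon}.
Row 7, column 5: eliminating its row and column leaves {triangle, hexagon, cross}.
Row 7, column 7: eliminating its row and column leaves {triangle, star, hexagon, cross}.
Enumerating the assignments across these blanks that avoid any row or column repeat gives 8 completions.

8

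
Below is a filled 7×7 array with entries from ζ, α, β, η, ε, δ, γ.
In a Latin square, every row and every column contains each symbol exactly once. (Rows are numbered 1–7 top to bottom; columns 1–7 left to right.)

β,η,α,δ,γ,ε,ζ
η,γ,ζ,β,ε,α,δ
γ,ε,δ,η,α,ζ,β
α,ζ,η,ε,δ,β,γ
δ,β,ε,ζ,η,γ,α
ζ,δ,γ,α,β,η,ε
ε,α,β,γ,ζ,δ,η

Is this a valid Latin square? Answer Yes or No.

Each row is a permutation of the 7 symbols, and so is each column.

Yes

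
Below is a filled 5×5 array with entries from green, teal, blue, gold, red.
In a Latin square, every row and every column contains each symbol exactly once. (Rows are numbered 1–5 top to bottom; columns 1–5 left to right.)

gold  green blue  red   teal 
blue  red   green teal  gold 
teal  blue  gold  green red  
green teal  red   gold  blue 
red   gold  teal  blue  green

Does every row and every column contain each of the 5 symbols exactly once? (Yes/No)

Each row is a permutation of the 5 symbols, and so is each column.

Yes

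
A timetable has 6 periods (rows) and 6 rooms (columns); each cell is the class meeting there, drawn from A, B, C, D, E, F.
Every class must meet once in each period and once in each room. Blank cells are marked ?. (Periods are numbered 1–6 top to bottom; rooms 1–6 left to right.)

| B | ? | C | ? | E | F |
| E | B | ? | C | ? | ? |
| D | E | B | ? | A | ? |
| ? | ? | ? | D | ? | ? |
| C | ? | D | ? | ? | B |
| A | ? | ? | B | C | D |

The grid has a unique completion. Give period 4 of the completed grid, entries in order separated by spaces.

Period 4, room 1: period 4 has {D} and room 1 has {A, B, C, D, E}, leaving only F.
Period 4, room 5: period 4 has {D, F} and room 5 has {A, C, E}, leaving only B.
Period 1, room 4: period 1 has {B, C, E, F} and room 4 has {B, C, D}, leaving only A.
Period 1, room 2: period 1 has {A, B, C, E, F} and room 2 has {B, E}, leaving only D.
Period 2, room 6: period 2 has {B, C, E} and room 6 has {B, D, F}, leaving only A.
Period 2, room 3: period 2 has {A, B, C, E} and room 3 has {B, C, D}, leaving only F.
Period 2, room 5: period 2 has {A, B, C, E, F} and room 5 has {A, B, C, E}, leaving only D.
Period 3, room 4: period 3 has {A, B, D, E} and room 4 has {A, B, C, D}, leaving only F.
Period 3, room 6: period 3 has {A, B, D, E, F} and room 6 has {A, B, D, F}, leaving only C.
Period 4, room 6: period 4 has {B, D, F} and room 6 has {A, B, C, D, F}, leaving only E.
Period 4, room 3: period 4 has {B, D, E, F} and room 3 has {B, C, D, F}, leaving only A.
Period 4, room 2: period 4 has {A, B, D, E, F} and room 2 has {B, D, E}, leaving only C.
So period 4 reads: F C A D B E.

F C A D B E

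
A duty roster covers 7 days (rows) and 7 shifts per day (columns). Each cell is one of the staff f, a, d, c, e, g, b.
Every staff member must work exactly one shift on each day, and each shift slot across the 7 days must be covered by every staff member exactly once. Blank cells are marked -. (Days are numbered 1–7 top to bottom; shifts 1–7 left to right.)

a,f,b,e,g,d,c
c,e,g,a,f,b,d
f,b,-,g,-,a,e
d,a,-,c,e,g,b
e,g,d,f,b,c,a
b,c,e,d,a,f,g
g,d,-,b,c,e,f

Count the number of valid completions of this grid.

1

Day 3, shift 3: eliminating its day and shift leaves {c}.
Day 3, shift 5: eliminating its day and shift leaves {d}.
Day 4, shift 3: eliminating its day and shift leaves {f}.
Day 7, shift 3: eliminating its day and shift leaves {a}.
Only one assignment across all blanks avoids any day or shift repeat, giving 1 completion.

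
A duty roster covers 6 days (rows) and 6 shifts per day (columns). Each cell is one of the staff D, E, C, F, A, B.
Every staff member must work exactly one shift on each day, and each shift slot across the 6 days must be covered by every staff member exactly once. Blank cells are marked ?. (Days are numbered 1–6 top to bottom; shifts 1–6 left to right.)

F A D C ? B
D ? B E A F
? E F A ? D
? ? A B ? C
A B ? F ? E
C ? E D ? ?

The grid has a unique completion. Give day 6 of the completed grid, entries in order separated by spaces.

Day 6, shift 2: day 6 has {D, E, C} and shift 2 has {E, A, B}, leaving only F.
Day 6, shift 5: day 6 has {D, E, C, F} and shift 5 has {A}, leaving only B.
Day 6, shift 6: day 6 has {D, E, C, F, B} and shift 6 has {D, E, C, F, B}, leaving only A.
So day 6 reads: C F E D B A.

C F E D B A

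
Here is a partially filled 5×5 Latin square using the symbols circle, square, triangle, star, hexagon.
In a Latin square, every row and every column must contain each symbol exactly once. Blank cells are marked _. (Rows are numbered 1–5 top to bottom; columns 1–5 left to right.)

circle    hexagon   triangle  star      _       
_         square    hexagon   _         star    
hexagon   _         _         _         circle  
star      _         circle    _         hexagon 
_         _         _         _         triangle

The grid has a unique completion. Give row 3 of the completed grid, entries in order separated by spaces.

Row 1, column 5: row 1 has {circle, triangle, star, hexagon} and column 5 has {circle, triangle, star, hexagon}, leaving only square.
Row 2, column 1: row 2 has {square, star, hexagon} and column 1 has {circle, star, hexagon}, leaving only triangle.
Row 2, column 4: row 2 has {square, triangle, star, hexagon} and column 4 has {star}, leaving only circle.
Row 4, column 2: row 4 has {circle, star, hexagon} and column 2 has {square, hexagon}, leaving only triangle.
Row 3, column 2: row 3 has {circle, hexagon} and column 2 has {square, triangle, hexagon}, leaving only star.
Row 3, column 3: row 3 has {circle, star, hexagon} and column 3 has {circle, triangle, hexagon}, leaving only square.
Row 3, column 4: row 3 has {circle, square, star, hexagon} and column 4 has {circle, star}, leaving only triangle.
So row 3 reads: hexagon star square triangle circle.

hexagon star square triangle circle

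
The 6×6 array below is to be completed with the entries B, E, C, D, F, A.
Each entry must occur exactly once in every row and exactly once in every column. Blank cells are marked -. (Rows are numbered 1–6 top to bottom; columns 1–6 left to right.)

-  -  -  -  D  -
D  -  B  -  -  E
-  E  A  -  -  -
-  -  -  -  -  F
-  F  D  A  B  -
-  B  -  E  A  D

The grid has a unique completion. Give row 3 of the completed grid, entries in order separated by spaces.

Row 5, column 6: row 5 has {B, D, F, A} and column 6 has {E, D, F}, leaving only C.
Row 3, column 6: row 3 has {E, A} and column 6 has {E, C, D, F}, leaving only B.
Row 1, column 6: row 1 has {D} and column 6 has {B, E, C, D, F}, leaving only A.
Row 1, column 2: row 1 has {D, A} and column 2 has {B, E, F}, leaving only C.
Row 2, column 2: row 2 has {B, E, D} and column 2 has {B, E, C, F}, leaving only A.
Row 4, column 2: row 4 has {F} and column 2 has {B, E, C, F, A}, leaving only D.
Row 5, column 1: row 5 has {B, C, D, F, A} and column 1 has {D}, leaving only E.
Row 3, column 1 is narrowed to {C, F}; only F is consistent with the remaining cells.
Row 3, column 5: row 3 has {B, E, F, A} and column 5 has {B, D, A}, leaving only C.
Row 3, column 4: row 3 has {B, E, C, F, A} and column 4 has {E, A}, leaving only D.
So row 3 reads: F E A D C B.

F E A D C B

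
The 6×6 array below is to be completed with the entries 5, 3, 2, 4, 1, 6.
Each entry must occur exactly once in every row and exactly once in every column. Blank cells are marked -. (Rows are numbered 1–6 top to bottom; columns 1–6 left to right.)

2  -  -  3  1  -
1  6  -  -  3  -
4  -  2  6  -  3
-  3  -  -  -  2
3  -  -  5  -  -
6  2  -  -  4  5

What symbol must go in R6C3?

Row 2, column 6: row 2 has {3, 1, 6} and column 6 has {5, 3, 2}, leaving only 4.
Row 1, column 6: row 1 has {3, 2, 1} and column 6 has {5, 3, 2, 4}, leaving only 6.
Row 2, column 3: row 2 has {3, 4, 1, 6} and column 3 has {2}, leaving only 5.
Row 1, column 3: row 1 has {3, 2, 1, 6} and column 3 has {5, 2}, leaving only 4.
Row 1, column 2: row 1 has {3, 2, 4, 1, 6} and column 2 has {3, 2, 6}, leaving only 5.
Row 2, column 4: row 2 has {5, 3, 4, 1, 6} and column 4 has {5, 3, 6}, leaving only 2.
Row 3, column 2: row 3 has {3, 2, 4, 6} and column 2 has {5, 3, 2, 6}, leaving only 1.
Row 3, column 5: row 3 has {3, 2, 4, 1, 6} and column 5 has {3, 4, 1}, leaving only 5.
Row 4, column 1: row 4 has {3, 2} and column 1 has {3, 2, 4, 1, 6}, leaving only 5.
Row 4, column 5: row 4 has {5, 3, 2} and column 5 has {5, 3, 4, 1}, leaving only 6.
Row 4, column 3: row 4 has {5, 3, 2, 6} and column 3 has {5, 2, 4}, leaving only 1.
Row 6 already has {5, 2, 4, 6} and column 3 already has {5, 2, 4, 1}, so row 6, column 3 must be 3.

3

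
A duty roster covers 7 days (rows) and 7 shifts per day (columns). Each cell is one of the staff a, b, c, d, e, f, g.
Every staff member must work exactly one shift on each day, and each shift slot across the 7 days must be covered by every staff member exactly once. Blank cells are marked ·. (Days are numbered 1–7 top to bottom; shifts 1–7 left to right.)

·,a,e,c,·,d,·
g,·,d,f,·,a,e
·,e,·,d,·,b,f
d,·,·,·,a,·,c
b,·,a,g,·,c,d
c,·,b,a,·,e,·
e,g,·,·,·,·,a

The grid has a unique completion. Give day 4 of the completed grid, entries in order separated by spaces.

d b f e a g c

Day 1, shift 1: day 1 has {a, c, d, e} and shift 1 has {b, c, d, e, g}, leaving only f.
Day 3, shift 1: day 3 has {b, d, e, f} and shift 1 has {b, c, d, e, f, g}, leaving only a.
Day 5, shift 2: day 5 has {a, b, c, d, g} and shift 2 has {a, e, g}, leaving only f.
Day 4, shift 2: day 4 has {a, c, d} and shift 2 has {a, e, f, g}, leaving only b.
Day 4, shift 4: day 4 has {a, b, c, d} and shift 4 has {a, c, d, f, g}, leaving only e.
Day 2, shift 2: day 2 has {a, d, e, f, g} and shift 2 has {a, b, e, f, g}, leaving only c.
Day 2, shift 5: day 2 has {a, c, d, e, f, g} and shift 5 has {a}, leaving only b.
Day 1, shift 5: day 1 has {a, c, d, e, f} and shift 5 has {a, b}, leaving only g.
Day 1, shift 7: day 1 has {a, c, d, e, f, g} and shift 7 has {a, c, d, e, f}, leaving only b.
Day 3, shift 5: day 3 has {a, b, d, e, f} and shift 5 has {a, b, g}, leaving only c.
Day 3, shift 3: day 3 has {a, b, c, d, e, f} and shift 3 has {a, b, d, e}, leaving only g.
Day 4, shift 3: day 4 has {a, b, c, d, e} and shift 3 has {a, b, d, e, g}, leaving only f.
Day 4, shift 6: day 4 has {a, b, c, d, e, f} and shift 6 has {a, b, c, d, e}, leaving only g.
So day 4 reads: d b f e a g c.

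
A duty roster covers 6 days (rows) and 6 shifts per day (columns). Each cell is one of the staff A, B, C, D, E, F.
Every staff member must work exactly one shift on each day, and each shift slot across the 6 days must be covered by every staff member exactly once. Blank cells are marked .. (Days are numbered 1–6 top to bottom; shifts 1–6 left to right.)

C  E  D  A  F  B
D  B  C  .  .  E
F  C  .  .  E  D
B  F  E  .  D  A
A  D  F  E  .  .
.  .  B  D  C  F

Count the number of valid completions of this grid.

1

Day 2, shift 4: eliminating its day and shift leaves {F}.
Day 2, shift 5: eliminating its day and shift leaves {A}.
Day 3, shift 3: eliminating its day and shift leaves {A}.
Day 3, shift 4: eliminating its day and shift leaves {B}.
Day 4, shift 4: eliminating its day and shift leaves {C}.
Day 5, shift 5: eliminating its day and shift leaves {B}.
Day 5, shift 6: eliminating its day and shift leaves {C}.
Day 6, shift 1: eliminating its day and shift leaves {E}.
Day 6, shift 2: eliminating its day and shift leaves {A}.
Only one assignment across all blanks avoids any day or shift repeat, giving 1 completion.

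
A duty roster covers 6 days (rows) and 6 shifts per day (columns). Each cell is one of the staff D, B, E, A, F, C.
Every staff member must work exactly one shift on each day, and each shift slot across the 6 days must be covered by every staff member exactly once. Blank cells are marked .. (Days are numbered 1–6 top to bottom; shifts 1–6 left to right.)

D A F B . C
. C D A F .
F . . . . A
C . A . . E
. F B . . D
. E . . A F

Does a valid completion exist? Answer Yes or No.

Yes

No day or shift among the givens repeats a symbol, and propagating forced cells runs into no contradiction.
One valid completion exists (for instance, D A F B E C / E C D A F B / F D E C B A / C B A F D E / A F B E C D / B E C D A F).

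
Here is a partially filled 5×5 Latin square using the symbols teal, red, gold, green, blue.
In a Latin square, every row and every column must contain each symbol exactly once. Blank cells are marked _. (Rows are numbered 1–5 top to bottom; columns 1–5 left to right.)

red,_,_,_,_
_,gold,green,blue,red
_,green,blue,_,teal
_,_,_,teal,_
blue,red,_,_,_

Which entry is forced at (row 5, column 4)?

gold

Row 2, column 1: row 2 has {red, gold, green, blue} and column 1 has {red, blue}, leaving only teal.
Row 3, column 1: row 3 has {teal, green, blue} and column 1 has {teal, red, blue}, leaving only gold.
Row 3, column 4: row 3 has {teal, gold, green, blue} and column 4 has {teal, blue}, leaving only red.
Row 4, column 1: row 4 has {teal} and column 1 has {teal, red, gold, blue}, leaving only green.
Row 4, column 2: row 4 has {teal, green} and column 2 has {red, gold, green}, leaving only blue.
Row 1, column 2: row 1 has {red} and column 2 has {red, gold, green, blue}, leaving only teal.
Row 1, column 3: row 1 has {teal, red} and column 3 has {green, blue}, leaving only gold.
Row 1, column 4: row 1 has {teal, red, gold} and column 4 has {teal, red, blue}, leaving only green.
Row 5 already has {red, blue} and column 4 already has {teal, red, green, blue}, so row 5, column 4 must be gold.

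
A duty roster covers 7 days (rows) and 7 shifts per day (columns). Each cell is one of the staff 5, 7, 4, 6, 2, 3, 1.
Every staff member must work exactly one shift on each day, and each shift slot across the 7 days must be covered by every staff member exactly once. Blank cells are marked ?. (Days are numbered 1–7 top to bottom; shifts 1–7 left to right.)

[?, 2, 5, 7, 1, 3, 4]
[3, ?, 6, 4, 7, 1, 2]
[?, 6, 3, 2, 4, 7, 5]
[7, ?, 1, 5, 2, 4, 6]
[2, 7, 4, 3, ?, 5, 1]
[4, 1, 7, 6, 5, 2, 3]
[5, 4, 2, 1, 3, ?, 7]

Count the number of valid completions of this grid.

1

Day 1, shift 1: eliminating its day and shift leaves {6}.
Day 2, shift 2: eliminating its day and shift leaves {5}.
Day 3, shift 1: eliminating its day and shift leaves {1}.
Day 4, shift 2: eliminating its day and shift leaves {3}.
Day 5, shift 5: eliminating its day and shift leaves {6}.
Day 7, shift 6: eliminating its day and shift leaves {6}.
Only one assignment across all blanks avoids any day or shift repeat, giving 1 completion.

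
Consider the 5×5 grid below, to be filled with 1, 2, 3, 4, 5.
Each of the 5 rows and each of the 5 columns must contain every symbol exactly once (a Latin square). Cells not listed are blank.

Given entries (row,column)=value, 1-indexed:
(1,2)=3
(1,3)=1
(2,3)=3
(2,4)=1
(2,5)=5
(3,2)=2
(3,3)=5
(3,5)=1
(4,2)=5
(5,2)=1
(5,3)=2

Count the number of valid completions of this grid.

Row 1, column 1: eliminating its row and column leaves {2, 4, 5}.
Row 1, column 4: eliminating its row and column leaves {2, 4, 5}.
Row 1, column 5: eliminating its row and column leaves {2, 4}.
Row 2, column 1: eliminating its row and column leaves {2, 4}.
Row 2, column 2: eliminating its row and column leaves {4}.
Row 3, column 1: eliminating its row and column leaves {3, 4}.
Row 3, column 4: eliminating its row and column leaves {3, 4}.
Row 4, column 1: eliminating its row and column leaves {1, 2, 3, 4}.
Row 4, column 3: eliminating its row and column leaves {4}.
Row 4, column 4: eliminating its row and column leaves {2, 3, 4}.
Row 4, column 5: eliminating its row and column leaves {2, 3, 4}.
Row 5, column 1: eliminating its row and column leaves {3, 4, 5}.
Row 5, column 4: eliminating its row and column leaves {3, 4, 5}.
Row 5, column 5: eliminating its row and column leaves {3, 4}.
Enumerating the assignments across these blanks that avoid any row or column repeat gives 3 completions.

3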